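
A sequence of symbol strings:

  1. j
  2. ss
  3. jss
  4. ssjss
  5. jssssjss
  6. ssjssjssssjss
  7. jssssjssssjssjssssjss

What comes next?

ssjssjssssjssjssssjssssjssjssssjss

This is a Fibonacci-style word recurrence s(k) = s(k−2)·s(k−1): e.g. j·ss = jss.
Continuing: ssjssjssssjss · jssssjssssjssjssssjss gives term 8.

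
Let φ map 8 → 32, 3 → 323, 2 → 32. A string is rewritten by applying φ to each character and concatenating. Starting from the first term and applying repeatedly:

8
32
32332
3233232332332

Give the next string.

3233232332332323323233233232332332

Applying the rule to each of the 13 symbols of 3233232332332 gives the pieces 323 32 323 323 32 323 32 323 323 32 323 323 32, which concatenate to the answer.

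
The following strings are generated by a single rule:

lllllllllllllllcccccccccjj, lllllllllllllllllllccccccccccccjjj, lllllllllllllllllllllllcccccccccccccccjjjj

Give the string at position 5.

lllllllllllllllllllllllllllllllcccccccccccccccccccccjjjjjj

Each string has the form l^{4n+3} c^{3n} j^{n-1}, where the shown terms are n = 3, 4, 5.
For term 5, n = 7, so the run lengths are 31, 21, 6.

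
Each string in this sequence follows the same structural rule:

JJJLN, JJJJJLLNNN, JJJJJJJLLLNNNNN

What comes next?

Reading off run lengths: J runs 3, 5, 7; L runs 1, 2, 3; N runs 1, 3, 5 — each is linear in n (n = 1, 2, …).
At n = 4 the blocks have lengths 9, 4, 7.

JJJJJJJJJLLLLNNNNNNN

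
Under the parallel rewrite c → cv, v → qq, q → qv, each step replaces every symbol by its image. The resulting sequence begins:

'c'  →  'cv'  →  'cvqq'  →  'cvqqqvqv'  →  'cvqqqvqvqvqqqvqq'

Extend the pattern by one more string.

cvqqqvqvqvqqqvqqqvqqqvqvqvqqqvqv

Replace each of the 16 characters of cvqqqvqvqvqqqvqq in place — cv qq qv qv qv qq qv qq qv qq qv qv qv qq qv qv — and concatenate.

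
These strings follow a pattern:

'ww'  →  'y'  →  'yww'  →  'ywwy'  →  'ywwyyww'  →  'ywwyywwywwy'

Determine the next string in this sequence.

ywwyywwywwyywwyyww

Each term (from the third on) is the previous term followed by the one before it: term 3 = y·ww = yww.
Continuing: ywwyywwywwy · ywwyyww gives term 7.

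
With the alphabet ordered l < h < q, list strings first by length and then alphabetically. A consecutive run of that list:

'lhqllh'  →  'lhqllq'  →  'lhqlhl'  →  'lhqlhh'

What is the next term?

Treat lhqlhh as a base-3 numeral over the given alphabet and add one, carrying through any trailing q's.

lhqlhq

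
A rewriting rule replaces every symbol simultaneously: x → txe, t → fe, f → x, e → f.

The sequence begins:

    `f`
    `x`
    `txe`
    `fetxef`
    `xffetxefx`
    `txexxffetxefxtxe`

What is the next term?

Replace each of the 16 characters of txexxffetxefxtxe in place — fe txe f txe txe x x f fe txe f x txe fe txe f — and concatenate.

fetxeftxetxexxffetxefxtxefetxef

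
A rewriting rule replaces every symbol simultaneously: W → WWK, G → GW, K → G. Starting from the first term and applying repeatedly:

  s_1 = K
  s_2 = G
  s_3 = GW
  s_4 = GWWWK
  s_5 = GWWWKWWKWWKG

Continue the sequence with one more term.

Apply φ to GWWWKWWKWWKG symbol by symbol: G→GW, W→WWK, W→WWK, W→WWK, K→G, W→WWK, W→WWK, K→G, W→WWK, W→WWK, K→G, G→GW; joined: GW WWK WWK WWK G WWK WWK G WWK WWK G GW.

GWWWKWWKWWKGWWKWWKGWWKWWKGGW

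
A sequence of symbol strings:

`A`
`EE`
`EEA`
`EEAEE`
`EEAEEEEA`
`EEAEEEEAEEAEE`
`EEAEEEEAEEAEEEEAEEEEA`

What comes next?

EEAEEEEAEEAEEEEAEEEEAEEAEEEEAEEAEE

This is a Fibonacci-style word recurrence s(k) = s(k−1)·s(k−2): e.g. EE·A = EEA.
The next term joins EEAEEEEAEEAEEEEAEEEEA and EEAEEEEAEEAEE.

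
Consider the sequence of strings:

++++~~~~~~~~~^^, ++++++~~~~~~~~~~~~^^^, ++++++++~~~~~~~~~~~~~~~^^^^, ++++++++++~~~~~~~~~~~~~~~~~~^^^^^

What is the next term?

++++++++++++~~~~~~~~~~~~~~~~~~~~~^^^^^^

Term n consists of 2n-2 +'s, followed by 3n ~'s, followed by n-1 ^'s, where the shown terms are n = 3, 4, 5, 6.
At n = 7 the blocks have lengths 12, 21, 6.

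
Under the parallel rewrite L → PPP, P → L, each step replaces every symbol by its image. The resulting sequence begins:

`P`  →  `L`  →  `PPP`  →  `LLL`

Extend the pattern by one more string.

Apply φ to LLL symbol by symbol: L→PPP, L→PPP, L→PPP; joined: PPP PPP PPP.

PPPPPPPPP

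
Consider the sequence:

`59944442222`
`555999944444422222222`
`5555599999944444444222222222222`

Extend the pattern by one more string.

55555559999999944444444442222222222222222

The n-th term is 2n-1 5's then 2n 9's then 2n+2 4's then 4n 2's (n = 1, 2, …).
Setting n = 4 gives 7, 8, 10, 16 characters in each block.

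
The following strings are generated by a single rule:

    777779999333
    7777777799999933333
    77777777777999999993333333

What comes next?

Each string has the form 7^{3n+2} 9^{2n+2} 3^{2n+1} (n = 1, 2, …).
For the next term, n = 4, so the run lengths are 14, 10, 9.

777777777777779999999999333333333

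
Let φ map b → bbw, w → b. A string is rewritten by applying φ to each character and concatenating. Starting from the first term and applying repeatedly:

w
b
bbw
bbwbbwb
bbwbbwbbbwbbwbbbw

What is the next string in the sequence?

bbwbbwbbbwbbwbbbwbbwbbwbbbwbbwbbbwbbwbbwb

Replace each of the 17 characters of bbwbbwbbbwbbwbbbw in place — bbw bbw b bbw bbw b bbw bbw bbw b bbw bbw b bbw bbw bbw b — and concatenate.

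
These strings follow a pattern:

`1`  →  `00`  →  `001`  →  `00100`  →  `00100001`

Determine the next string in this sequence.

From term 3 onward, concatenate the last term with the second-to-last: 00·1 = 001, 001·00 = 00100, …
Continuing: 00100001 · 00100 gives term 6.

0010000100100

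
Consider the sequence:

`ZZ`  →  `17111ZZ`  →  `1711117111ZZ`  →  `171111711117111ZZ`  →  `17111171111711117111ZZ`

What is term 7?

171111711117111171111711117111ZZ

The strings grow by a fixed prefix 17111 each time.
From 17111171111711117111ZZ, 2 further steps: 17111171111711117111ZZ → 1711117111171111711117111ZZ → (answer).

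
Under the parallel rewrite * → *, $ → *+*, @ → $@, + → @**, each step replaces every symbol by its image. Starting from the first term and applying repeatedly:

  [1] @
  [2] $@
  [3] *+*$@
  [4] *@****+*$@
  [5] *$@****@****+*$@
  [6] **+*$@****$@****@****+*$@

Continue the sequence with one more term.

Replace each of the 25 characters of **+*$@****$@****@****+*$@ in place — * * @** * *+* $@ * * * * *+* $@ * * * * $@ * * * * @** * *+* $@ — and concatenate.

**@****+*$@*****+*$@****$@****@****+*$@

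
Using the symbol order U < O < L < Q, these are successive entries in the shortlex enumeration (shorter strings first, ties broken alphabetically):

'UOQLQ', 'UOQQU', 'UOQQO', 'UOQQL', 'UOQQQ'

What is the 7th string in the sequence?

ULUUO

Stepping forward 2 times from UOQQQ: UOQQQ → ULUUU, then the target.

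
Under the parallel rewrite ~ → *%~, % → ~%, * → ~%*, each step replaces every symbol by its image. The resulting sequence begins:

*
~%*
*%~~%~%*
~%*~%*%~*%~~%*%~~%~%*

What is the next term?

Replace each of the 21 characters of ~%*~%*%~*%~~%*%~~%~%* in place — *%~ ~% ~%* *%~ ~% ~%* ~% *%~ ~%* ~% *%~ *%~ ~% ~%* ~% *%~ *%~ ~% *%~ ~% ~%* — and concatenate.

*%~~%~%**%~~%~%*~%*%~~%*~%*%~*%~~%~%*~%*%~*%~~%*%~~%~%*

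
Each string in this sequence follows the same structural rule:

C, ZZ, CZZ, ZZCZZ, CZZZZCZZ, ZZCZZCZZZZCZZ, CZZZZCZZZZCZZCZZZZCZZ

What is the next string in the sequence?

ZZCZZCZZZZCZZCZZZZCZZZZCZZCZZZZCZZ

Each term (from the third on) is the two preceding terms concatenated in order: term 3 = C·ZZ = CZZ.
So term 8 is ZZCZZCZZZZCZZ·CZZZZCZZZZCZZCZZZZCZZ.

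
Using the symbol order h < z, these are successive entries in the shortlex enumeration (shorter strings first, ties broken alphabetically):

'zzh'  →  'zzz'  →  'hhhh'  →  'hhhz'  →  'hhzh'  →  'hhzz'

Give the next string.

hzhh

Treat hhzz as a base-2 numeral over the given alphabet and add one, carrying through any trailing z's.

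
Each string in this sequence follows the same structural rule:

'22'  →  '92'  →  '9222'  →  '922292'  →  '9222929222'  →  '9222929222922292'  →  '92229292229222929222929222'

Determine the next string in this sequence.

This is a Fibonacci-style word recurrence s(k) = s(k−1)·s(k−2): e.g. 92·22 = 9222.
The next term joins 92229292229222929222929222 and 9222929222922292.

922292922292229292229292229222929222922292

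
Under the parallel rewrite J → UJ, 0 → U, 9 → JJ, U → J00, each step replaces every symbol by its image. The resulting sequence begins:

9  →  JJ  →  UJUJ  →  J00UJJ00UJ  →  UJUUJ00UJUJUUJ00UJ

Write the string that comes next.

Rewriting the 18 symbols of UJUUJ00UJUJUUJ00UJ one by one yields J00 UJ J00 J00 UJ U U J00 UJ J00 UJ J00 J00 UJ U U J00 UJ; concatenated:

J00UJJ00J00UJUUJ00UJJ00UJJ00J00UJUUJ00UJ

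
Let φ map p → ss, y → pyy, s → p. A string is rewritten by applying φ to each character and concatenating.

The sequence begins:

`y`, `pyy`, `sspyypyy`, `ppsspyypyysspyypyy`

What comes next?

ssssppsspyypyysspyypyyppsspyypyysspyypyy

φ(ppsspyypyysspyypyy) expands symbol-by-symbol to ss ss p p ss pyy pyy ss pyy pyy p p ss pyy pyy ss pyy pyy; joining the 18 pieces gives the next term.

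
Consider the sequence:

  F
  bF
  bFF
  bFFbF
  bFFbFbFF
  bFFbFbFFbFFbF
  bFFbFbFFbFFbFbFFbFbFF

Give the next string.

bFFbFbFFbFFbFbFFbFbFFbFFbFbFFbFFbF

Each term (from the third on) is the previous term followed by the one before it: term 3 = bF·F = bFF.
The next term joins bFFbFbFFbFFbFbFFbFbFF and bFFbFbFFbFFbF.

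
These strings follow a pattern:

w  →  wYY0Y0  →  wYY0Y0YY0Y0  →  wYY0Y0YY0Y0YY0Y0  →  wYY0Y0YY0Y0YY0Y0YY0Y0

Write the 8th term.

wYY0Y0YY0Y0YY0Y0YY0Y0YY0Y0YY0Y0YY0Y0

Each term is the previous one with YY0Y0 appended.
From wYY0Y0YY0Y0YY0Y0YY0Y0, 3 further steps: wYY0Y0YY0Y0YY0Y0YY0Y0 → wYY0Y0YY0Y0YY0Y0YY0Y0YY0Y0 → wYY0Y0YY0Y0YY0Y0YY0Y0YY0Y0YY0Y0 → (answer).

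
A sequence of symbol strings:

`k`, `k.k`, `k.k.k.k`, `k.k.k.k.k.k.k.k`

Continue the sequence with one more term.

s(k+1) = s(k)·.·s(k) — each term doubles the last with '.' between the halves.
Doubling k.k.k.k.k.k.k.k with '.' between the halves:

k.k.k.k.k.k.k.k.k.k.k.k.k.k.k.k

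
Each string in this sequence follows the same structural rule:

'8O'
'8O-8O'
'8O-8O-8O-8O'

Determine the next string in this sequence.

8O-8O-8O-8O-8O-8O-8O-8O

Each string is two copies of the previous one joined by '-'.
So the next term is two copies of 8O-8O-8O-8O with '-' between the halves.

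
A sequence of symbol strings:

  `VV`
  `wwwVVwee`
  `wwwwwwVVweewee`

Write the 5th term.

wwwwwwwwwwwwVVweeweeweewee

Every step adds www to the front and wee to the end of the previous string.
From wwwwwwVVweewee, 2 further steps: wwwwwwVVweewee → wwwwwwwwwVVweeweewee → (answer).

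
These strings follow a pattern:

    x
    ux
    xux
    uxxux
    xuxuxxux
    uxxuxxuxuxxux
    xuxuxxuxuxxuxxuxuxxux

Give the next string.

uxxuxxuxuxxuxxuxuxxuxuxxuxxuxuxxux

From term 3 onward, concatenate the second-to-last term with the last: x·ux = xux, ux·xux = uxxux, …
So term 8 is uxxuxxuxuxxux·xuxuxxuxuxxuxxuxuxxux.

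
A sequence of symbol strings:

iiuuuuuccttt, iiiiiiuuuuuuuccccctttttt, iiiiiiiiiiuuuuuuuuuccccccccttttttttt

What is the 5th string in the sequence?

iiiiiiiiiiiiiiiiiiuuuuuuuuuuuuuccccccccccccccttttttttttttttt

Reading off run lengths: i runs 2, 6, 10; u runs 5, 7, 9; c runs 2, 5, 8; t runs 3, 6, 9 — each is linear in n (n = 1, 2, …).
For term 5, n = 5, so the run lengths are 18, 13, 14, 15.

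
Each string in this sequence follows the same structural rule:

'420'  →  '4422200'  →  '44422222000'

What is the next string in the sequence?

Term n consists of n 4's, followed by 2n-1 2's, followed by n 0's (n = 1, 2, …).
Setting n = 4 gives 4, 7, 4 characters in each block.

444422222220000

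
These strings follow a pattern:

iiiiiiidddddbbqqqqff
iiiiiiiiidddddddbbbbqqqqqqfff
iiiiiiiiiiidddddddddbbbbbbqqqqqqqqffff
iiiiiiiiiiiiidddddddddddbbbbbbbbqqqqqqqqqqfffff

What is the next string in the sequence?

iiiiiiiiiiiiiiidddddddddddddbbbbbbbbbbqqqqqqqqqqqqffffff

The n-th term is 2n+3 i's then 2n+1 d's then 2n-2 b's then 2n q's then n f's, where the shown terms are n = 2, 3, 4, 5.
Setting n = 6 gives 15, 13, 10, 12, 6 characters in each block.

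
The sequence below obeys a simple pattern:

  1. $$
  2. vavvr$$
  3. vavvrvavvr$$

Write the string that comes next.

The strings grow by a fixed prefix vavvr each time.
Applying this once more to vavvrvavvr$$:

vavvrvavvrvavvr$$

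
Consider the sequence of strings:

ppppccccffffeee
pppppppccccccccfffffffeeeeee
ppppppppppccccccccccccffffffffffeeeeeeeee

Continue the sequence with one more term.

Each string has the form p^{3n+1} c^{4n} f^{3n+1} e^{3n} (n = 1, 2, …).
At n = 4 the blocks have lengths 13, 16, 13, 12.

pppppppppppppccccccccccccccccfffffffffffffeeeeeeeeeeee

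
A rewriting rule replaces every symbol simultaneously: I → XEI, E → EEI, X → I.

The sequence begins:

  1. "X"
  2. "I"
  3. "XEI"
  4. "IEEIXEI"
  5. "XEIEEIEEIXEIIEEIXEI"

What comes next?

Applying the rule to each of the 19 symbols of XEIEEIEEIXEIIEEIXEI gives the pieces I EEI XEI EEI EEI XEI EEI EEI XEI I EEI XEI XEI EEI EEI XEI I EEI XEI, which concatenate to the answer.

IEEIXEIEEIEEIXEIEEIEEIXEIIEEIXEIXEIEEIEEIXEIIEEIXEI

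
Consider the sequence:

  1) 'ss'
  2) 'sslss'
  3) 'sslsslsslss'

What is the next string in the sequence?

s(k+1) = s(k)·l·s(k) — each term doubles the last with 'l' between the halves.
Doubling sslsslsslss with 'l' between the halves:

sslsslsslsslsslsslsslss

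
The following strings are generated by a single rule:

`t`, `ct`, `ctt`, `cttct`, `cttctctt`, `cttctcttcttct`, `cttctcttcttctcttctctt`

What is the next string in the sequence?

From term 3 onward, concatenate the last term with the second-to-last: ct·t = ctt, ctt·ct = cttct, …
The next term joins cttctcttcttctcttctctt and cttctcttcttct.

cttctcttcttctcttctcttcttctcttcttct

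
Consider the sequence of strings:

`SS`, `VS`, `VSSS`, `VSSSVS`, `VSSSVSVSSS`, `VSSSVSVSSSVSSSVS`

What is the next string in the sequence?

VSSSVSVSSSVSSSVSVSSSVSVSSS

This is a Fibonacci-style word recurrence s(k) = s(k−1)·s(k−2): e.g. VS·SS = VSSS.
So term 7 is VSSSVSVSSSVSSSVS·VSSSVSVSSS.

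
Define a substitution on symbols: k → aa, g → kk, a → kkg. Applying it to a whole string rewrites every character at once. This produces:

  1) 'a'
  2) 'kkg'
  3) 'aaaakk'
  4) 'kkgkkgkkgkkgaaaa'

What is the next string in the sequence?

aaaakkaaaakkaaaakkaaaakkkkgkkgkkgkkg

φ(kkgkkgkkgkkgaaaa) expands symbol-by-symbol to aa aa kk aa aa kk aa aa kk aa aa kk kkg kkg kkg kkg; joining the 16 pieces gives the next term.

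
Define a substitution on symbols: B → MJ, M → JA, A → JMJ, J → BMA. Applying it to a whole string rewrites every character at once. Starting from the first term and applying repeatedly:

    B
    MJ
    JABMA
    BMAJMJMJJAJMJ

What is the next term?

Rewriting the 13 symbols of BMAJMJMJJAJMJ one by one yields MJ JA JMJ BMA JA BMA JA BMA BMA JMJ BMA JA BMA; concatenated:

MJJAJMJBMAJABMAJABMABMAJMJBMAJABMA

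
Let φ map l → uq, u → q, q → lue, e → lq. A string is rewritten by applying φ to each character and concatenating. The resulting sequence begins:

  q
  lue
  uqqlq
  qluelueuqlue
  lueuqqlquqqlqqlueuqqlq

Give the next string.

uqqlqqluelueuqlueqluelueuqluelueuqqlqqluelueuqlue

φ(lueuqqlquqqlqqlueuqqlq) expands symbol-by-symbol to uq q lq q lue lue uq lue q lue lue uq lue lue uq q lq q lue lue uq lue; joining the 22 pieces gives the next term.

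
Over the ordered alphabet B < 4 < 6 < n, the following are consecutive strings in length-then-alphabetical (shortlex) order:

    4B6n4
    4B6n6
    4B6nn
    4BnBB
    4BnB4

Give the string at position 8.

4Bn4B

Continuing the enumeration 3 steps past 4BnB4: 4BnB4 → 4BnB6 → 4BnBn → (answer).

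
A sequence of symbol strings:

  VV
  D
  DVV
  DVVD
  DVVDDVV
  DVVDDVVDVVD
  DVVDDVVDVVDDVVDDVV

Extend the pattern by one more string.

This is a Fibonacci-style word recurrence s(k) = s(k−1)·s(k−2): e.g. D·VV = DVV.
The next term joins DVVDDVVDVVDDVVDDVV and DVVDDVVDVVD.

DVVDDVVDVVDDVVDDVVDVVDDVVDVVD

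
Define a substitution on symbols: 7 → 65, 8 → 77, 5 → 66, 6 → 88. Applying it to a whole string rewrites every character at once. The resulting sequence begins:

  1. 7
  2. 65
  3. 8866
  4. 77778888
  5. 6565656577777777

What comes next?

88668866886688666565656565656565

Replace each of the 16 characters of 6565656577777777 in place — 88 66 88 66 88 66 88 66 65 65 65 65 65 65 65 65 — and concatenate.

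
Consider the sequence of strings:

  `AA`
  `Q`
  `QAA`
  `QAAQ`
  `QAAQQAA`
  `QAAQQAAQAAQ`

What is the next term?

QAAQQAAQAAQQAAQQAA

Each term (from the third on) is the previous term followed by the one before it: term 3 = Q·AA = QAA.
The next term joins QAAQQAAQAAQ and QAAQQAA.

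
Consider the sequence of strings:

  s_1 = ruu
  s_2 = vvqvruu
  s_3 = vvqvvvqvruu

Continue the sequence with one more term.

Every step adds vvqv at the front: s(k+1) = vvqv·s(k).
One more step from vvqvvvqvruu gives the answer.

vvqvvvqvvvqvruu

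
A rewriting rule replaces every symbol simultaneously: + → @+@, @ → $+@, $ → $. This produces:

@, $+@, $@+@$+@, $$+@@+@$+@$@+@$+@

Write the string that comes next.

Rewriting the 17 symbols of $$+@@+@$+@$@+@$+@ one by one yields $ $ @+@ $+@ $+@ @+@ $+@ $ @+@ $+@ $ $+@ @+@ $+@ $ @+@ $+@; concatenated:

$$@+@$+@$+@@+@$+@$@+@$+@$$+@@+@$+@$@+@$+@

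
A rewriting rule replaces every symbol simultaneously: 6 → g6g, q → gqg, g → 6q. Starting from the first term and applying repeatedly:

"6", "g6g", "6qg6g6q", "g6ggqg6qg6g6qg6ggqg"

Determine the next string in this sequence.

Rewriting the 19 symbols of g6ggqg6qg6g6qg6ggqg one by one yields 6q g6g 6q 6q gqg 6q g6g gqg 6q g6g 6q g6g gqg 6q g6g 6q 6q gqg 6q; concatenated:

6qg6g6q6qgqg6qg6ggqg6qg6g6qg6ggqg6qg6g6q6qgqg6q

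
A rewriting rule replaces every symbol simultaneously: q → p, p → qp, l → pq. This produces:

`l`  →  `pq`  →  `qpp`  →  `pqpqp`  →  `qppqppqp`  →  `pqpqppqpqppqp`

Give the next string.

qppqppqpqppqppqpqppqp

Replace each of the 13 characters of pqpqppqpqppqp in place — qp p qp p qp qp p qp p qp qp p qp — and concatenate.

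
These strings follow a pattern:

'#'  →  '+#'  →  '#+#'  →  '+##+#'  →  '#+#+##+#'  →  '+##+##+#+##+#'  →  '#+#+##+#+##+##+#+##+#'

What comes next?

+##+##+#+##+##+#+##+#+##+##+#+##+#

Each term (from the third on) is the two preceding terms concatenated in order: term 3 = #·+# = #+#.
Continuing: +##+##+#+##+# · #+#+##+#+##+##+#+##+# gives term 8.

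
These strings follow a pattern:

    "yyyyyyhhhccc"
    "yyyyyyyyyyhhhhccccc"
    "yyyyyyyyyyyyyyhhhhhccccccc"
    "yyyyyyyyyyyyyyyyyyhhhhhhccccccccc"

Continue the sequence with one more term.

yyyyyyyyyyyyyyyyyyyyyyhhhhhhhccccccccccc

The n-th term is 4n-2 y's then n+1 h's then 2n-1 c's, where the shown terms are n = 2, 3, 4, 5.
At n = 6 the blocks have lengths 22, 7, 11.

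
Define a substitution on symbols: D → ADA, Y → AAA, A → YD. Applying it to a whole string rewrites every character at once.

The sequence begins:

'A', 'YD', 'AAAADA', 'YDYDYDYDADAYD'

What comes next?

Rewriting the 13 symbols of YDYDYDYDADAYD one by one yields AAA ADA AAA ADA AAA ADA AAA ADA YD ADA YD AAA ADA; concatenated:

AAAADAAAAADAAAAADAAAAADAYDADAYDAAAADA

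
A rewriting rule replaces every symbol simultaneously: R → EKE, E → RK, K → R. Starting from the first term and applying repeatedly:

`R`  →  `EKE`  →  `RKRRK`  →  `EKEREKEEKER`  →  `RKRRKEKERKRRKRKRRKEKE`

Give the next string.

Rewriting the 21 symbols of RKRRKEKERKRRKRKRRKEKE one by one yields EKE R EKE EKE R RK R RK EKE R EKE EKE R EKE R EKE EKE R RK R RK; concatenated:

EKEREKEEKERRKRRKEKEREKEEKEREKEREKEEKERRKRRK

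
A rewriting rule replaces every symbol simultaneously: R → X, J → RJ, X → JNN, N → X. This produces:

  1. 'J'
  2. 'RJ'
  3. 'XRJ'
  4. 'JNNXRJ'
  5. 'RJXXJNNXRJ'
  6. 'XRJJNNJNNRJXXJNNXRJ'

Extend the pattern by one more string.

JNNXRJRJXXRJXXXRJJNNJNNRJXXJNNXRJ

Replace each of the 19 characters of XRJJNNJNNRJXXJNNXRJ in place — JNN X RJ RJ X X RJ X X X RJ JNN JNN RJ X X JNN X RJ — and concatenate.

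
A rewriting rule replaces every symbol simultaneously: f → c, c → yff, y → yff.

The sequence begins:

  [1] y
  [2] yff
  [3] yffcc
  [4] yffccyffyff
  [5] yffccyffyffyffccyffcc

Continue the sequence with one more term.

yffccyffyffyffccyffccyffccyffyffyffccyffyff

Applying the rule to each of the 21 symbols of yffccyffyffyffccyffcc gives the pieces yff c c yff yff yff c c yff c c yff c c yff yff yff c c yff yff, which concatenate to the answer.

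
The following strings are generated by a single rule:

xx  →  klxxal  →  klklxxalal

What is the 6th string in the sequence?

klklklklklxxalalalalal

Each term wraps the previous one in kl on the left and al on the right.
From klklxxalal, 3 further steps: klklxxalal → klklklxxalalal → klklklklxxalalalal → (answer).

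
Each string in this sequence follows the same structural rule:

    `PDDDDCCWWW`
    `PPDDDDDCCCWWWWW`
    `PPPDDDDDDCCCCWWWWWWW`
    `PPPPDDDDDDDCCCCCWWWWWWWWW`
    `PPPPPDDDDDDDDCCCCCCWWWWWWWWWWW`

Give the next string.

PPPPPPDDDDDDDDDCCCCCCCWWWWWWWWWWWWW

Reading off run lengths: P runs 1, 2, 3, 4, 5; D runs 4, 5, 6, 7, 8; C runs 2, 3, 4, 5, 6; W runs 3, 5, 7, 9, 11 — each is linear in n, where the shown terms are n = 2, 3, 4, 5, 6.
At n = 7 the blocks have lengths 6, 9, 7, 13.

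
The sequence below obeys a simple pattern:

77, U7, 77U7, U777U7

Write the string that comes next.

From term 3 onward, concatenate the second-to-last term with the last: 77·U7 = 77U7, U7·77U7 = U777U7, …
The next term joins 77U7 and U777U7.

77U7U777U7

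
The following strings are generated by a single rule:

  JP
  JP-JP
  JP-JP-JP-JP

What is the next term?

Each string is two copies of the previous one joined by '-'.
So the next term is two copies of JP-JP-JP-JP with '-' between the halves.

JP-JP-JP-JP-JP-JP-JP-JP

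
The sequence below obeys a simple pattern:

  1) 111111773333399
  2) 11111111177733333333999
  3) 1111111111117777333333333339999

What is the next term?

Reading off run lengths: 1 runs 6, 9, 12; 7 runs 2, 3, 4; 3 runs 5, 8, 11; 9 runs 2, 3, 4 — each is linear in n, where the shown terms are n = 2, 3, 4.
At n = 5 the blocks have lengths 15, 5, 14, 5.

111111111111111777773333333333333399999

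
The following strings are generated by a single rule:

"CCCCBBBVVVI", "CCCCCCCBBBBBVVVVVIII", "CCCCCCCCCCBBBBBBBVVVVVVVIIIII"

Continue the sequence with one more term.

Reading off run lengths: C runs 4, 7, 10; B runs 3, 5, 7; V runs 3, 5, 7; I runs 1, 3, 5 — each is linear in n (n = 1, 2, …).
Setting n = 4 gives 13, 9, 9, 7 characters in each block.

CCCCCCCCCCCCCBBBBBBBBBVVVVVVVVVIIIIIII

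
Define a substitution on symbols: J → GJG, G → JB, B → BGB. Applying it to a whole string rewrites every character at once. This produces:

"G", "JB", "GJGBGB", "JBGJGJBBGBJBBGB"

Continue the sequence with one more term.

φ(JBGJGJBBGBJBBGB) expands symbol-by-symbol to GJG BGB JB GJG JB GJG BGB BGB JB BGB GJG BGB BGB JB BGB; joining the 15 pieces gives the next term.

GJGBGBJBGJGJBGJGBGBBGBJBBGBGJGBGBBGBJBBGB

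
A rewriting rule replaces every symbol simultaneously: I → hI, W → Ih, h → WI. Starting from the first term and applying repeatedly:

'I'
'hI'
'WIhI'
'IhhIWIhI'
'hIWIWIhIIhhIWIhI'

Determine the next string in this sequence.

WIhIIhhIIhhIWIhIhIWIWIhIIhhIWIhI

Applying the rule to each of the 16 symbols of hIWIWIhIIhhIWIhI gives the pieces WI hI Ih hI Ih hI WI hI hI WI WI hI Ih hI WI hI, which concatenate to the answer.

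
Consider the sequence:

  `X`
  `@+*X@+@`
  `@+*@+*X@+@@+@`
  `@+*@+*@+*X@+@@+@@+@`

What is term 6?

@+*@+*@+*@+*@+*X@+@@+@@+@@+@@+@

Each term wraps the previous one in @+* on the left and @+@ on the right.
From @+*@+*@+*X@+@@+@@+@, 2 further steps: @+*@+*@+*X@+@@+@@+@ → @+*@+*@+*@+*X@+@@+@@+@@+@ → (answer).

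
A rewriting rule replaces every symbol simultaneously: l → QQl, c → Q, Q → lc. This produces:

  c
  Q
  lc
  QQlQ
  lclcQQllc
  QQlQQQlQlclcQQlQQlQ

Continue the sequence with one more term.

Rewriting the 19 symbols of QQlQQQlQlclcQQlQQlQ one by one yields lc lc QQl lc lc lc QQl lc QQl Q QQl Q lc lc QQl lc lc QQl lc; concatenated:

lclcQQllclclcQQllcQQlQQQlQlclcQQllclcQQllc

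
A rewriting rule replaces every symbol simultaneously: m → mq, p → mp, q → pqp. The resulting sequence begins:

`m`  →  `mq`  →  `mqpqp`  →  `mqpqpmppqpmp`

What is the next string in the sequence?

mqpqpmppqpmpmqmpmppqpmpmqmp

Rewriting each symbol of mqpqpmppqpmp: m→mq, q→pqp, p→mp, q→pqp, p→mp, m→mq, p→mp, p→mp, q→pqp, p→mp, m→mq, p→mp, which concatenates to mq pqp mp pqp mp mq mp mp pqp mp mq mp.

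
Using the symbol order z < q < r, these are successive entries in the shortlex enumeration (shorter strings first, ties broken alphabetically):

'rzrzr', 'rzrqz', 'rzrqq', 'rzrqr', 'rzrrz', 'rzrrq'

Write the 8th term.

Continuing the enumeration 2 steps past rzrrq: rzrrq → rzrrr → (answer).

rqzzz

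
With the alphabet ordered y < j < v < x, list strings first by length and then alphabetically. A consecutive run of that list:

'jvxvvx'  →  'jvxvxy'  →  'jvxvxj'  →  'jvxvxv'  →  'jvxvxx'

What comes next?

Treat jvxvxx as a base-4 numeral over the given alphabet and add one, carrying through any trailing x's.

jvxxyy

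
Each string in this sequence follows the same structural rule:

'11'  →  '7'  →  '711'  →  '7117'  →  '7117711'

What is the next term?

71177117117

Each term (from the third on) is the previous term followed by the one before it: term 3 = 7·11 = 711.
Continuing: 7117711 · 7117 gives term 6.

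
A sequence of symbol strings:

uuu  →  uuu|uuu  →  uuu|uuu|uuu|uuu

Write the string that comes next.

uuu|uuu|uuu|uuu|uuu|uuu|uuu|uuu

Every step duplicates the string with '|' between the halves.
So the next term is two copies of uuu|uuu|uuu|uuu with '|' between the halves.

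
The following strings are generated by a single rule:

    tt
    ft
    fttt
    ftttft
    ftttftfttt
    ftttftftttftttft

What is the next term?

This is a Fibonacci-style word recurrence s(k) = s(k−1)·s(k−2): e.g. ft·tt = fttt.
The next term joins ftttftftttftttft and ftttftfttt.

ftttftftttftttftftttftfttt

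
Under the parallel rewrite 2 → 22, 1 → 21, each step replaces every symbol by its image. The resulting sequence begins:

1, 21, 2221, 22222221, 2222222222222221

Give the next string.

Rewriting the 16 symbols of 2222222222222221 one by one yields 22 22 22 22 22 22 22 22 22 22 22 22 22 22 22 21; concatenated:

22222222222222222222222222222221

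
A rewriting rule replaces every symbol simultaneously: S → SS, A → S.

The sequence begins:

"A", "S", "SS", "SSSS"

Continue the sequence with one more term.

SSSSSSSS

Apply φ to SSSS symbol by symbol: S→SS, S→SS, S→SS, S→SS; joined: SS SS SS SS.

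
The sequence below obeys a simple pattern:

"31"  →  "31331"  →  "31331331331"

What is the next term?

s(k+1) = s(k)·3·s(k) — each term doubles the last with '3' between the halves.
So the next term is two copies of 31331331331 with '3' between the halves.

31331331331331331331331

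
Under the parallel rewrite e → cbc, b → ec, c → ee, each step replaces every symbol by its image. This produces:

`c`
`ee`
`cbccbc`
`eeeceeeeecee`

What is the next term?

Expanding eeeceeeeecee: e→cbc, e→cbc, e→cbc, c→ee, e→cbc, e→cbc, e→cbc, e→cbc, e→cbc, c→ee, e→cbc, e→cbc. Concatenated: cbc cbc cbc ee cbc cbc cbc cbc cbc ee cbc cbc.

cbccbccbceecbccbccbccbccbceecbccbc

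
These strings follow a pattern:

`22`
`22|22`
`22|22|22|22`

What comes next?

Every step duplicates the string with '|' between the halves.
One more doubling of 22|22|22|22 gives the answer.

22|22|22|22|22|22|22|22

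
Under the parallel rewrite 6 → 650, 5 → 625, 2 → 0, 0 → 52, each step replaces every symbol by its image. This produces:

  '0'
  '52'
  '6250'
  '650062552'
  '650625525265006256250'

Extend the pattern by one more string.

Rewriting the 21 symbols of 650625525265006256250 one by one yields 650 625 52 650 0 625 625 0 625 0 650 625 52 52 650 0 625 650 0 625 52; concatenated:

6506255265006256250625065062552526500625650062552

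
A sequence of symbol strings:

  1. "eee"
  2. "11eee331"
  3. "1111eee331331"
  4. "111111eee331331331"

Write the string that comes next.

Every step adds 11 to the front and 331 to the end of the previous string.
Applying this once more to 111111eee331331331:

11111111eee331331331331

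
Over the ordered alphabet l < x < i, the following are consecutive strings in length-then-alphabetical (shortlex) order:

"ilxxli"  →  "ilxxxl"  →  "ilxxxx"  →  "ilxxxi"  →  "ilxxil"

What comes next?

ilxxix

The successor of ilxxil increments the rightmost position that isn't already i and resets every position after it to l.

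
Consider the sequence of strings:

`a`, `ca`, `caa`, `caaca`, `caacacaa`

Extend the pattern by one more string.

Each term (from the third on) is the previous term followed by the one before it: term 3 = ca·a = caa.
The next term joins caacacaa and caaca.

caacacaacaaca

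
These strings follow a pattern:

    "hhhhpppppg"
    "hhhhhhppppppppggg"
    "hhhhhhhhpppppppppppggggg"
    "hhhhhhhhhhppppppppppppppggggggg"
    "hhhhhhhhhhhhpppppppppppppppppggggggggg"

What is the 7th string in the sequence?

Term n consists of 2n+2 h's, followed by 3n+2 p's, followed by 2n-1 g's (n = 1, 2, …).
At n = 7 the blocks have lengths 16, 23, 13.

hhhhhhhhhhhhhhhhpppppppppppppppppppppppggggggggggggg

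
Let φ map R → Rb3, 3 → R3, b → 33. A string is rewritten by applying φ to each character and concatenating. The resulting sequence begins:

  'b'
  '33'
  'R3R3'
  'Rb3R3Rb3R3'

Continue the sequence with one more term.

Rb333R3Rb3R3Rb333R3Rb3R3

Expanding Rb3R3Rb3R3: R→Rb3, b→33, 3→R3, R→Rb3, 3→R3, R→Rb3, b→33, 3→R3, R→Rb3, 3→R3. Concatenated: Rb3 33 R3 Rb3 R3 Rb3 33 R3 Rb3 R3.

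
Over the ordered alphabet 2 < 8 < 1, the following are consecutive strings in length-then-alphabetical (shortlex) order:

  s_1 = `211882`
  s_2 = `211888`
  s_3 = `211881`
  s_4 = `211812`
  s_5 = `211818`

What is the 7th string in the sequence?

Stepping forward 2 times from 211818: 211818 → 211811, then the target.

211122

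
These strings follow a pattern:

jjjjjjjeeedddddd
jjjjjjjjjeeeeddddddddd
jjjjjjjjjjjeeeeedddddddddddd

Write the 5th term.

The n-th term is 2n+3 j's then n+1 e's then 3n d's, where the shown terms are n = 2, 3, 4.
For term 5, n = 6, so the run lengths are 15, 7, 18.

jjjjjjjjjjjjjjjeeeeeeedddddddddddddddddd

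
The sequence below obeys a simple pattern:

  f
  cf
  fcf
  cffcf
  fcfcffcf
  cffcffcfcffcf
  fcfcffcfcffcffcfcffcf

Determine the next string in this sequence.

cffcffcfcffcffcfcffcfcffcffcfcffcf

From term 3 onward, concatenate the second-to-last term with the last: f·cf = fcf, cf·fcf = cffcf, …
So term 8 is cffcffcfcffcf·fcfcffcfcffcffcfcffcf.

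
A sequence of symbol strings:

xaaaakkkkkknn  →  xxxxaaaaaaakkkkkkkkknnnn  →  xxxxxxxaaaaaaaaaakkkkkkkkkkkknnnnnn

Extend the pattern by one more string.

Each string has the form x^{3n-2} a^{3n+1} k^{3n+3} n^{2n} (n = 1, 2, …).
At n = 4 the blocks have lengths 10, 13, 15, 8.

xxxxxxxxxxaaaaaaaaaaaaakkkkkkkkkkkkkkknnnnnnnn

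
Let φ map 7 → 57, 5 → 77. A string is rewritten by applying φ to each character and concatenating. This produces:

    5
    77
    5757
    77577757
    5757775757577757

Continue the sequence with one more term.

Applying the rule to each of the 16 symbols of 5757775757577757 gives the pieces 77 57 77 57 57 57 77 57 77 57 77 57 57 57 77 57, which concatenate to the answer.

77577757575777577757775757577757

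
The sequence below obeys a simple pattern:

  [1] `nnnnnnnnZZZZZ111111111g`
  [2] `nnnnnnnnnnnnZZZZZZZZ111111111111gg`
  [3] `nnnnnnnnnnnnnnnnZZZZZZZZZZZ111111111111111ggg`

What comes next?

nnnnnnnnnnnnnnnnnnnnZZZZZZZZZZZZZZ111111111111111111gggg

Term n consists of 4n n's, followed by 3n-1 Z's, followed by 3n+3 1's, followed by n-1 g's, where the shown terms are n = 2, 3, 4.
At n = 5 the blocks have lengths 20, 14, 18, 4.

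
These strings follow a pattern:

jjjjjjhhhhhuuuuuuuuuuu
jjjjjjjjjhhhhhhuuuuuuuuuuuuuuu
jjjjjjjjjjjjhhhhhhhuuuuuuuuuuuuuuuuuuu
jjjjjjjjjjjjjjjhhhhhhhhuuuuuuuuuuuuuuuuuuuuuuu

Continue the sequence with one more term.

The n-th term is 3n j's then n+3 h's then 4n+3 u's, where the shown terms are n = 2, 3, 4, 5.
For the next term, n = 6, so the run lengths are 18, 9, 27.

jjjjjjjjjjjjjjjjjjhhhhhhhhhuuuuuuuuuuuuuuuuuuuuuuuuuuu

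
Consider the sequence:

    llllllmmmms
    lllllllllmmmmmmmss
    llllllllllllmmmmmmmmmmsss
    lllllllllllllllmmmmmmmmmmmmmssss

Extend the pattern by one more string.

Term n consists of 3n l's, followed by 3n-2 m's, followed by n-1 s's, where the shown terms are n = 2, 3, 4, 5.
At n = 6 the blocks have lengths 18, 16, 5.

llllllllllllllllllmmmmmmmmmmmmmmmmsssss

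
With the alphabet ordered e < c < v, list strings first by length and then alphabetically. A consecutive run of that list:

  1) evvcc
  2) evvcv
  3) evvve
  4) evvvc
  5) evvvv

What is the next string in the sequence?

ceeee

The successor of evvvv increments the rightmost position that isn't already v and resets every position after it to e.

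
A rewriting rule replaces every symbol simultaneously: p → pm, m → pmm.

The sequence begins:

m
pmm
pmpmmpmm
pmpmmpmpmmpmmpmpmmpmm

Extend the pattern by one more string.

Rewriting the 21 symbols of pmpmmpmpmmpmmpmpmmpmm one by one yields pm pmm pm pmm pmm pm pmm pm pmm pmm pm pmm pmm pm pmm pm pmm pmm pm pmm pmm; concatenated:

pmpmmpmpmmpmmpmpmmpmpmmpmmpmpmmpmmpmpmmpmpmmpmmpmpmmpmm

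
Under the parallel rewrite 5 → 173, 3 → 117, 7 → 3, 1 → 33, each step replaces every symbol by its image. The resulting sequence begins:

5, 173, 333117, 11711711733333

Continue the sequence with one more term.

333333333333333117117117117117

Replace each of the 14 characters of 11711711733333 in place — 33 33 3 33 33 3 33 33 3 117 117 117 117 117 — and concatenate.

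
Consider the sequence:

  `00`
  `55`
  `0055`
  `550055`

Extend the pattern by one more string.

0055550055

This is a Fibonacci-style word recurrence s(k) = s(k−2)·s(k−1): e.g. 00·55 = 0055.
The next term joins 0055 and 550055.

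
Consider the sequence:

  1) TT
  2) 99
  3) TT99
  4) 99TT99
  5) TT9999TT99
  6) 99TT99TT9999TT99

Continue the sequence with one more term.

TT9999TT9999TT99TT9999TT99

This is a Fibonacci-style word recurrence s(k) = s(k−2)·s(k−1): e.g. TT·99 = TT99.
So term 7 is TT9999TT99·99TT99TT9999TT99.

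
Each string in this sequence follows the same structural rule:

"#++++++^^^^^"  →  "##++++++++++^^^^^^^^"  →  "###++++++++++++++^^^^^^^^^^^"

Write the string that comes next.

The n-th term is n #'s then 4n+2 +'s then 3n+2 ^'s (n = 1, 2, …).
At n = 4 the blocks have lengths 4, 18, 14.

####++++++++++++++++++^^^^^^^^^^^^^^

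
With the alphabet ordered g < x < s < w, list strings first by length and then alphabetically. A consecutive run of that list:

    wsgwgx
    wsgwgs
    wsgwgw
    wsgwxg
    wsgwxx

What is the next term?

wsgwxs

The successor of wsgwxx increments the rightmost position that isn't already w and resets every position after it to g.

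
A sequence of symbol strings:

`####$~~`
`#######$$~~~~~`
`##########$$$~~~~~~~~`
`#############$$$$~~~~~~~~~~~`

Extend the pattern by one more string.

The n-th term is 3n+1 #'s then n $'s then 3n-1 ~'s (n = 1, 2, …).
Setting n = 5 gives 16, 5, 14 characters in each block.

################$$$$$~~~~~~~~~~~~~~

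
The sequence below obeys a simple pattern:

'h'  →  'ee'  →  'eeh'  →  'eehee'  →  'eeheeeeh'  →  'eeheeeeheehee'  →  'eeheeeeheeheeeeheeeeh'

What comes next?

Each term (from the third on) is the previous term followed by the one before it: term 3 = ee·h = eeh.
So term 8 is eeheeeeheeheeeeheeeeh·eeheeeeheehee.

eeheeeeheeheeeeheeeeheeheeeeheehee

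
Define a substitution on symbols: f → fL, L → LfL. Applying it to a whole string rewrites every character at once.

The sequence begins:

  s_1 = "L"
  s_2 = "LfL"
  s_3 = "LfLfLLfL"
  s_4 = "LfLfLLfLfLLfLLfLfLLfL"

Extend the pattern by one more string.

LfLfLLfLfLLfLLfLfLLfLfLLfLLfLfLLfLLfLfLLfLfLLfLLfLfLLfL

Applying the rule to each of the 21 symbols of LfLfLLfLfLLfLLfLfLLfL gives the pieces LfL fL LfL fL LfL LfL fL LfL fL LfL LfL fL LfL LfL fL LfL fL LfL LfL fL LfL, which concatenate to the answer.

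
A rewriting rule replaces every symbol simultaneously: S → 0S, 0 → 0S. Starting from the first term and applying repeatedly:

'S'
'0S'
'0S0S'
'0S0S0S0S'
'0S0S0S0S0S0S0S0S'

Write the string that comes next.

0S0S0S0S0S0S0S0S0S0S0S0S0S0S0S0S

Applying the rule to each of the 16 symbols of 0S0S0S0S0S0S0S0S gives the pieces 0S 0S 0S 0S 0S 0S 0S 0S 0S 0S 0S 0S 0S 0S 0S 0S, which concatenate to the answer.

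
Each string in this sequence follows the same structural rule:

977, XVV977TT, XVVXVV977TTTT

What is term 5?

XVVXVVXVVXVV977TTTTTTTT

s(k+1) = XVV·s(k)·TT, so each term gains XVV as a prefix and TT as a suffix.
From XVVXVV977TTTT, 2 further steps: XVVXVV977TTTT → XVVXVVXVV977TTTTTT → (answer).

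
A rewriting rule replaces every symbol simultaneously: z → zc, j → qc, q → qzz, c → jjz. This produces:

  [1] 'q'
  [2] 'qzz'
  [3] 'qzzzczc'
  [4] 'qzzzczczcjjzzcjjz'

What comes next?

Applying the rule to each of the 17 symbols of qzzzczczcjjzzcjjz gives the pieces qzz zc zc zc jjz zc jjz zc jjz qc qc zc zc jjz qc qc zc, which concatenate to the answer.

qzzzczczcjjzzcjjzzcjjzqcqczczcjjzqcqczc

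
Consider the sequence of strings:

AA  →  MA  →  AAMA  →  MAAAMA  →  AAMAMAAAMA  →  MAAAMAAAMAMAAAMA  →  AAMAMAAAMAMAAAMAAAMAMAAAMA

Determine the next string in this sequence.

From term 3 onward, concatenate the second-to-last term with the last: AA·MA = AAMA, MA·AAMA = MAAAMA, …
So term 8 is MAAAMAAAMAMAAAMA·AAMAMAAAMAMAAAMAAAMAMAAAMA.

MAAAMAAAMAMAAAMAAAMAMAAAMAMAAAMAAAMAMAAAMA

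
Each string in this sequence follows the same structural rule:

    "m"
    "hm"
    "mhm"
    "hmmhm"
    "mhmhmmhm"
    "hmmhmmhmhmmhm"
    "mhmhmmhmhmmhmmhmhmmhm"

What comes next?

From term 3 onward, concatenate the second-to-last term with the last: m·hm = mhm, hm·mhm = hmmhm, …
So term 8 is hmmhmmhmhmmhm·mhmhmmhmhmmhmmhmhmmhm.

hmmhmmhmhmmhmmhmhmmhmhmmhmmhmhmmhm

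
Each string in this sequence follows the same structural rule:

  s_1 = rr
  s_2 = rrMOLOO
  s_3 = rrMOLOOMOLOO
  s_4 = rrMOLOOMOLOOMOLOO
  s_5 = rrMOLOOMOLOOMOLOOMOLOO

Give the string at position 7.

rrMOLOOMOLOOMOLOOMOLOOMOLOOMOLOO

Every step adds MOLOO to the end: s(k+1) = s(k)·MOLOO.
From rrMOLOOMOLOOMOLOOMOLOO, 2 further steps: rrMOLOOMOLOOMOLOOMOLOO → rrMOLOOMOLOOMOLOOMOLOOMOLOO → (answer).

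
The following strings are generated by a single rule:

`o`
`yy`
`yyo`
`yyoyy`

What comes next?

yyoyyyyo

Each term (from the third on) is the previous term followed by the one before it: term 3 = yy·o = yyo.
Continuing: yyoyy · yyo gives term 5.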